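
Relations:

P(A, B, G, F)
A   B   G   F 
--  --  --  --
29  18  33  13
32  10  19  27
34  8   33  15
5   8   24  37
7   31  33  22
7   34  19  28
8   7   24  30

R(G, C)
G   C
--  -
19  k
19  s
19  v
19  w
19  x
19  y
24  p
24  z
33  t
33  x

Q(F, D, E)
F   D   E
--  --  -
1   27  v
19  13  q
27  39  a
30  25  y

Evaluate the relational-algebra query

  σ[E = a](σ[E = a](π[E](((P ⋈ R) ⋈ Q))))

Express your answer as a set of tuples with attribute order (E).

{a}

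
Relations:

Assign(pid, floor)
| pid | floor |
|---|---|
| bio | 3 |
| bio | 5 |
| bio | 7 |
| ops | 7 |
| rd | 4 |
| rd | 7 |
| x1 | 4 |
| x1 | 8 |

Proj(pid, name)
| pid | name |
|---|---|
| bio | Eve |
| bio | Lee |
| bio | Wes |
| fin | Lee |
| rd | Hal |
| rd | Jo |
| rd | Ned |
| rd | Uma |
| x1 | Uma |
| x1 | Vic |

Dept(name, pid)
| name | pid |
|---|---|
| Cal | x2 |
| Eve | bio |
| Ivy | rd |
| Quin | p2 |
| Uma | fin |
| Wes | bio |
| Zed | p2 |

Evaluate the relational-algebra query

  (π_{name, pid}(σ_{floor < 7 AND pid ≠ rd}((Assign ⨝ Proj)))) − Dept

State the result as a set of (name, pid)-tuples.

{(Lee, bio), (Uma, x1), (Vic, x1)}

Joining Assign and Proj on pid yields {(bio, 3, Eve), (bio, 3, Lee), (bio, 3, Wes), (bio, 5, Eve), (bio, 5, Lee), (bio, 5, Wes), (bio, 7, Eve), (bio, 7, Lee), (bio, 7, Wes), (rd, 4, Hal), (rd, 4, Jo), (rd, 4, Ned), (rd, 4, Uma), (rd, 7, Hal), (rd, 7, Jo), (rd, 7, Ned), (rd, 7, Uma), (x1, 4, Uma), (x1, 4, Vic), (x1, 8, Uma), (x1, 8, Vic)}.
Selection floor < 7 AND pid ≠ rd: {(bio, 3, Eve), (bio, 3, Lee), (bio, 3, Wes), (bio, 5, Eve), (bio, 5, Lee), (bio, 5, Wes), (x1, 4, Uma), (x1, 4, Vic)}
π_{name, pid} gives {(Eve, bio), (Lee, bio), (Uma, x1), (Vic, x1), (Wes, bio)} (3 duplicate(s) eliminated).
Taking the difference: {(Lee, bio), (Uma, x1), (Vic, x1)}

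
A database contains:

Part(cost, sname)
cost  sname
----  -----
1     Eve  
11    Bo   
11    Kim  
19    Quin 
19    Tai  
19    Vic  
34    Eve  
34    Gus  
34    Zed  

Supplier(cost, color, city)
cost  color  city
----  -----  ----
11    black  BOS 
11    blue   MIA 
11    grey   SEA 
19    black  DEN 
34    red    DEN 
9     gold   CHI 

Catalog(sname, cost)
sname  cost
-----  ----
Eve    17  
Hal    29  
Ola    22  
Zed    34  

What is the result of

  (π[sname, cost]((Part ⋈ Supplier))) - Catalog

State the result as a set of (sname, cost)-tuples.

{(Bo, 11), (Eve, 34), (Gus, 34), (Kim, 11), (Quin, 19), (Tai, 19), (Vic, 19)}

Joining Part and Supplier on cost yields {(11, Bo, black, BOS), (11, Bo, blue, MIA), (11, Bo, grey, SEA), (11, Kim, black, BOS), (11, Kim, blue, MIA), (11, Kim, grey, SEA), (19, Quin, black, DEN), (19, Tai, black, DEN), (19, Vic, black, DEN), (34, Eve, red, DEN), (34, Gus, red, DEN), (34, Zed, red, DEN)}.
Keep only column(s) sname, cost (4 duplicate(s) eliminated): {(Bo, 11), (Eve, 34), (Gus, 34), (Kim, 11), (Quin, 19), (Tai, 19), (Vic, 19), (Zed, 34)}
Difference: {(Bo, 11), (Eve, 34), (Gus, 34), (Kim, 11), (Quin, 19), (Tai, 19), (Vic, 19), (Zed, 34)} with {(Eve, 17), (Hal, 29), (Ola, 22), (Zed, 34)} → {(Bo, 11), (Eve, 34), (Gus, 34), (Kim, 11), (Quin, 19), (Tai, 19), (Vic, 19)}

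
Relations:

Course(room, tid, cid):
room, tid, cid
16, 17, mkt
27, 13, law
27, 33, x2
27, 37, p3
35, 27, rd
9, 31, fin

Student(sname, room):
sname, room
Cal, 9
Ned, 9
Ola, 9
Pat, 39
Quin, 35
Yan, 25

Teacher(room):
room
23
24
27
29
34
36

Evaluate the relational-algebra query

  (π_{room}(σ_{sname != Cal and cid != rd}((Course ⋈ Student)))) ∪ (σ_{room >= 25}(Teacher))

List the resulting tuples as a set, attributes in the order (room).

Joining Course and Student on room yields {(35, 27, rd, Quin), (9, 31, fin, Cal), (9, 31, fin, Ned), (9, 31, fin, Ola)}.
Selection sname != Cal and cid != rd: {(9, 31, fin, Ned), (9, 31, fin, Ola)}
Keep only column(s) room (1 duplicate(s) eliminated): {9}
Selection room >= 25: {27, 29, 34, 36}
Set union of the two operands is {27, 29, 34, 36, 9}.

{27, 29, 34, 36, 9}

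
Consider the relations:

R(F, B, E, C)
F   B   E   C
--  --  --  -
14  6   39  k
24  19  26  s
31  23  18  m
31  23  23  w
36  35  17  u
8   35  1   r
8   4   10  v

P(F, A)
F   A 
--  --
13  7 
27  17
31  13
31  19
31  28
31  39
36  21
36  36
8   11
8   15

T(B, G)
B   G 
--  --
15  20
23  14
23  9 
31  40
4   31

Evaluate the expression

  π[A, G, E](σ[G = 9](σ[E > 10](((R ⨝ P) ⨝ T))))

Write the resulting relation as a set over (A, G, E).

{(13, 9, 18), (13, 9, 23), (19, 9, 18), (19, 9, 23), (28, 9, 18), (28, 9, 23), (39, 9, 18), (39, 9, 23)}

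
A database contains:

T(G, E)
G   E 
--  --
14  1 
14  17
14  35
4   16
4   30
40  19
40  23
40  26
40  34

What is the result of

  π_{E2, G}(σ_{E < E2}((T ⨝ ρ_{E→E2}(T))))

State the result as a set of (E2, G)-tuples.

ρ[E→E2]: schema becomes (G, E2); tuples unchanged.
Joining T and ρ_{E→E2}(T) on G yields {(14, 1, 1), (14, 1, 17), (14, 1, 35), (14, 17, 1), (14, 17, 17), (14, 17, 35), (14, 35, 1), (14, 35, 17), (14, 35, 35), (4, 16, 16), (4, 16, 30), (4, 30, 16), (4, 30, 30), (40, 19, 19), (40, 19, 23), (40, 19, 26), (40, 19, 34), (40, 23, 19), (40, 23, 23), (40, 23, 26), (40, 23, 34), (40, 26, 19), (40, 26, 23), (40, 26, 26), (40, 26, 34), (40, 34, 19), (40, 34, 23), (40, 34, 26), (40, 34, 34)}.
Selection E < E2: {(14, 1, 17), (14, 1, 35), (14, 17, 35), (4, 16, 30), (40, 19, 23), (40, 19, 26), (40, 19, 34), (40, 23, 26), (40, 23, 34), (40, 26, 34)}
Keep only column(s) E2, G (4 duplicate(s) eliminated): {(17, 14), (23, 40), (26, 40), (30, 4), (34, 40), (35, 14)}

{(17, 14), (23, 40), (26, 40), (30, 4), (34, 40), (35, 14)}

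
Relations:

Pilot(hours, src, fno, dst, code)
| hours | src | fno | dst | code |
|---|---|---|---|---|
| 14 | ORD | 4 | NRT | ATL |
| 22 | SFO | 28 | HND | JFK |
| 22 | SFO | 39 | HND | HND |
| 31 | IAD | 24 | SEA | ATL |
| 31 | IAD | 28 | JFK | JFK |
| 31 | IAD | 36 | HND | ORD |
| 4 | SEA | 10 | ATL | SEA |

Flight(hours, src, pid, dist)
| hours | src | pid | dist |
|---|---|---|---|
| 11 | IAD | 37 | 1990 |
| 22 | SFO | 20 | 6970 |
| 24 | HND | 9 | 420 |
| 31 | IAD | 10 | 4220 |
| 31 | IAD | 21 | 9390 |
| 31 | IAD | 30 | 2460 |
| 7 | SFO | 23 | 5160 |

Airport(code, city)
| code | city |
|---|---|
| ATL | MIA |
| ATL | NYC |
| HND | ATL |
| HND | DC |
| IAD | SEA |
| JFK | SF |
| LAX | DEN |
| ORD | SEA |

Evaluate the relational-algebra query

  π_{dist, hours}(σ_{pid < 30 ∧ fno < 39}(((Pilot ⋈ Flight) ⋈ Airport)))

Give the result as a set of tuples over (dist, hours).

{(4220, 31), (6970, 22), (9390, 31)}

Pilot ⋈ Flight (natural join on hours, src): {(22, SFO, 28, HND, JFK, 20, 6970), (22, SFO, 39, HND, HND, 20, 6970), (31, IAD, 24, SEA, ATL, 10, 4220), (31, IAD, 24, SEA, ATL, 21, 9390), (31, IAD, 24, SEA, ATL, 30, 2460), (31, IAD, 28, JFK, JFK, 10, 4220), (31, IAD, 28, JFK, JFK, 21, 9390), (31, IAD, 28, JFK, JFK, 30, 2460), (31, IAD, 36, HND, ORD, 10, 4220), (31, IAD, 36, HND, ORD, 21, 9390), (31, IAD, 36, HND, ORD, 30, 2460)}
(Pilot ⋈ Flight) ⋈ Airport (natural join on code): {(22, SFO, 28, HND, JFK, 20, 6970, SF), (22, SFO, 39, HND, HND, 20, 6970, ATL), (22, SFO, 39, HND, HND, 20, 6970, DC), (31, IAD, 24, SEA, ATL, 10, 4220, MIA), (31, IAD, 24, SEA, ATL, 10, 4220, NYC), (31, IAD, 24, SEA, ATL, 21, 9390, MIA), (31, IAD, 24, SEA, ATL, 21, 9390, NYC), (31, IAD, 24, SEA, ATL, 30, 2460, MIA), (31, IAD, 24, SEA, ATL, 30, 2460, NYC), (31, IAD, 28, JFK, JFK, 10, 4220, SF), (31, IAD, 28, JFK, JFK, 21, 9390, SF), (31, IAD, 28, JFK, JFK, 30, 2460, SF), (31, IAD, 36, HND, ORD, 10, 4220, SEA), (31, IAD, 36, HND, ORD, 21, 9390, SEA), (31, IAD, 36, HND, ORD, 30, 2460, SEA)}
σ[pid < 30 ∧ fno < 39]: keep tuples satisfying pid < 30 ∧ fno < 39 → {(22, SFO, 28, HND, JFK, 20, 6970, SF), (31, IAD, 24, SEA, ATL, 10, 4220, MIA), (31, IAD, 24, SEA, ATL, 10, 4220, NYC), (31, IAD, 24, SEA, ATL, 21, 9390, MIA), (31, IAD, 24, SEA, ATL, 21, 9390, NYC), (31, IAD, 28, JFK, JFK, 10, 4220, SF), (31, IAD, 28, JFK, JFK, 21, 9390, SF), (31, IAD, 36, HND, ORD, 10, 4220, SEA), (31, IAD, 36, HND, ORD, 21, 9390, SEA)}
Keep only column(s) dist, hours (6 duplicate(s) eliminated): {(4220, 31), (6970, 22), (9390, 31)}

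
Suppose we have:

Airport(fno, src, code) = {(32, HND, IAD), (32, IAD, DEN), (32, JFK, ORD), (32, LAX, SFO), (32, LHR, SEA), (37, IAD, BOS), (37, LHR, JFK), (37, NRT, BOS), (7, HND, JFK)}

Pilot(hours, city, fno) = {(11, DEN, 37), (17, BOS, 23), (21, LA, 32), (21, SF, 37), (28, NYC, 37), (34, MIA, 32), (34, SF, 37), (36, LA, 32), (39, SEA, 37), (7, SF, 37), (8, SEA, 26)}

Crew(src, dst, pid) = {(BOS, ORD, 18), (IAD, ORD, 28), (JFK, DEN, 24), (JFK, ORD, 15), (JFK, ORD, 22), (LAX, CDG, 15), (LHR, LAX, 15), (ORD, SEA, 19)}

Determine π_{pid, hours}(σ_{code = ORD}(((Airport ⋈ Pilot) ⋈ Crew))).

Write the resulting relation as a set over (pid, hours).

{(15, 21), (15, 34), (15, 36), (22, 21), (22, 34), (22, 36), (24, 21), (24, 34), (24, 36)}

Joining Airport and Pilot on fno yields {(32, HND, IAD, 21, LA), (32, HND, IAD, 34, MIA), (32, HND, IAD, 36, LA), (32, IAD, DEN, 21, LA), (32, IAD, DEN, 34, MIA), (32, IAD, DEN, 36, LA), (32, JFK, ORD, 21, LA), (32, JFK, ORD, 34, MIA), (32, JFK, ORD, 36, LA), (32, LAX, SFO, 21, LA), (32, LAX, SFO, 34, MIA), (32, LAX, SFO, 36, LA), (32, LHR, SEA, 21, LA), (32, LHR, SEA, 34, MIA), (32, LHR, SEA, 36, LA), (37, IAD, BOS, 11, DEN), (37, IAD, BOS, 21, SF), (37, IAD, BOS, 28, NYC), (37, IAD, BOS, 34, SF), (37, IAD, BOS, 39, SEA), (37, IAD, BOS, 7, SF), (37, LHR, JFK, 11, DEN), (37, LHR, JFK, 21, SF), (37, LHR, JFK, 28, NYC), (37, LHR, JFK, 34, SF), (37, LHR, JFK, 39, SEA), (37, LHR, JFK, 7, SF), (37, NRT, BOS, 11, DEN), (37, NRT, BOS, 21, SF), (37, NRT, BOS, 28, NYC), (37, NRT, BOS, 34, SF), (37, NRT, BOS, 39, SEA), (37, NRT, BOS, 7, SF)}.
Joining (Airport ⋈ Pilot) and Crew on src yields {(32, IAD, DEN, 21, LA, ORD, 28), (32, IAD, DEN, 34, MIA, ORD, 28), (32, IAD, DEN, 36, LA, ORD, 28), (32, JFK, ORD, 21, LA, DEN, 24), (32, JFK, ORD, 21, LA, ORD, 15), (32, JFK, ORD, 21, LA, ORD, 22), (32, JFK, ORD, 34, MIA, DEN, 24), (32, JFK, ORD, 34, MIA, ORD, 15), (32, JFK, ORD, 34, MIA, ORD, 22), (32, JFK, ORD, 36, LA, DEN, 24), (32, JFK, ORD, 36, LA, ORD, 15), (32, JFK, ORD, 36, LA, ORD, 22), (32, LAX, SFO, 21, LA, CDG, 15), (32, LAX, SFO, 34, MIA, CDG, 15), (32, LAX, SFO, 36, LA, CDG, 15), (32, LHR, SEA, 21, LA, LAX, 15), (32, LHR, SEA, 34, MIA, LAX, 15), (32, LHR, SEA, 36, LA, LAX, 15), (37, IAD, BOS, 11, DEN, ORD, 28), (37, IAD, BOS, 21, SF, ORD, 28), (37, IAD, BOS, 28, NYC, ORD, 28), (37, IAD, BOS, 34, SF, ORD, 28), (37, IAD, BOS, 39, SEA, ORD, 28), (37, IAD, BOS, 7, SF, ORD, 28), (37, LHR, JFK, 11, DEN, LAX, 15), (37, LHR, JFK, 21, SF, LAX, 15), (37, LHR, JFK, 28, NYC, LAX, 15), (37, LHR, JFK, 34, SF, LAX, 15), (37, LHR, JFK, 39, SEA, LAX, 15), (37, LHR, JFK, 7, SF, LAX, 15)}.
σ[code = ORD]: keep tuples satisfying code = ORD → {(32, JFK, ORD, 21, LA, DEN, 24), (32, JFK, ORD, 21, LA, ORD, 15), (32, JFK, ORD, 21, LA, ORD, 22), (32, JFK, ORD, 34, MIA, DEN, 24), (32, JFK, ORD, 34, MIA, ORD, 15), (32, JFK, ORD, 34, MIA, ORD, 22), (32, JFK, ORD, 36, LA, DEN, 24), (32, JFK, ORD, 36, LA, ORD, 15), (32, JFK, ORD, 36, LA, ORD, 22)}
Projecting to pid, hours: {(15, 21), (15, 34), (15, 36), (22, 21), (22, 34), (22, 36), (24, 21), (24, 34), (24, 36)}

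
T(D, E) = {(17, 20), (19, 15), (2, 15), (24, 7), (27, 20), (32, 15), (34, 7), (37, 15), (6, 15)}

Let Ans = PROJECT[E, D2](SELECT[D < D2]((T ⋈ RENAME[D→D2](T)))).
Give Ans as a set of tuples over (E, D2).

ρ[D→D2]: schema becomes (D2, E); tuples unchanged.
Joining T and RENAME[D→D2](T) on E yields {(17, 20, 17), (17, 20, 27), (19, 15, 19), (19, 15, 2), (19, 15, 32), (19, 15, 37), (19, 15, 6), (2, 15, 19), (2, 15, 2), (2, 15, 32), (2, 15, 37), (2, 15, 6), (24, 7, 24), (24, 7, 34), (27, 20, 17), (27, 20, 27), (32, 15, 19), (32, 15, 2), (32, 15, 32), (32, 15, 37), (32, 15, 6), (34, 7, 24), (34, 7, 34), (37, 15, 19), (37, 15, 2), (37, 15, 32), (37, 15, 37), (37, 15, 6), (6, 15, 19), (6, 15, 2), (6, 15, 32), (6, 15, 37), (6, 15, 6)}.
Apply σ_{D < D2}; surviving tuples: {(17, 20, 27), (19, 15, 32), (19, 15, 37), (2, 15, 19), (2, 15, 32), (2, 15, 37), (2, 15, 6), (24, 7, 34), (32, 15, 37), (6, 15, 19), (6, 15, 32), (6, 15, 37)}
π[E, D2]: project onto (E, D2) (6 duplicate(s) eliminated) → {(15, 19), (15, 32), (15, 37), (15, 6), (20, 27), (7, 34)}

{(15, 19), (15, 32), (15, 37), (15, 6), (20, 27), (7, 34)}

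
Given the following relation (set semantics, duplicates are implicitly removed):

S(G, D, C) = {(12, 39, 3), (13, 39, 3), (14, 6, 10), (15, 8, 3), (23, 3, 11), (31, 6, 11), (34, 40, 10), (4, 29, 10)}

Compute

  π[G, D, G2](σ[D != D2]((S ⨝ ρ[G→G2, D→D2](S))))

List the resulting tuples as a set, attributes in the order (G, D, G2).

ρ[G→G2, D→D2]: schema becomes (G2, D2, C); tuples unchanged.
S ⋈ ρ[G→G2, D→D2](S) (natural join on C): {(12, 39, 3, 12, 39), (12, 39, 3, 13, 39), (12, 39, 3, 15, 8), (13, 39, 3, 12, 39), (13, 39, 3, 13, 39), (13, 39, 3, 15, 8), (14, 6, 10, 14, 6), (14, 6, 10, 34, 40), (14, 6, 10, 4, 29), (15, 8, 3, 12, 39), (15, 8, 3, 13, 39), (15, 8, 3, 15, 8), (23, 3, 11, 23, 3), (23, 3, 11, 31, 6), (31, 6, 11, 23, 3), (31, 6, 11, 31, 6), (34, 40, 10, 14, 6), (34, 40, 10, 34, 40), (34, 40, 10, 4, 29), (4, 29, 10, 14, 6), (4, 29, 10, 34, 40), (4, 29, 10, 4, 29)}
Selection D != D2: {(12, 39, 3, 15, 8), (13, 39, 3, 15, 8), (14, 6, 10, 34, 40), (14, 6, 10, 4, 29), (15, 8, 3, 12, 39), (15, 8, 3, 13, 39), (23, 3, 11, 31, 6), (31, 6, 11, 23, 3), (34, 40, 10, 14, 6), (34, 40, 10, 4, 29), (4, 29, 10, 14, 6), (4, 29, 10, 34, 40)}
Keep only column(s) G, D, G2: {(12, 39, 15), (13, 39, 15), (14, 6, 34), (14, 6, 4), (15, 8, 12), (15, 8, 13), (23, 3, 31), (31, 6, 23), (34, 40, 14), (34, 40, 4), (4, 29, 14), (4, 29, 34)}

{(12, 39, 15), (13, 39, 15), (14, 6, 34), (14, 6, 4), (15, 8, 12), (15, 8, 13), (23, 3, 31), (31, 6, 23), (34, 40, 14), (34, 40, 4), (4, 29, 14), (4, 29, 34)}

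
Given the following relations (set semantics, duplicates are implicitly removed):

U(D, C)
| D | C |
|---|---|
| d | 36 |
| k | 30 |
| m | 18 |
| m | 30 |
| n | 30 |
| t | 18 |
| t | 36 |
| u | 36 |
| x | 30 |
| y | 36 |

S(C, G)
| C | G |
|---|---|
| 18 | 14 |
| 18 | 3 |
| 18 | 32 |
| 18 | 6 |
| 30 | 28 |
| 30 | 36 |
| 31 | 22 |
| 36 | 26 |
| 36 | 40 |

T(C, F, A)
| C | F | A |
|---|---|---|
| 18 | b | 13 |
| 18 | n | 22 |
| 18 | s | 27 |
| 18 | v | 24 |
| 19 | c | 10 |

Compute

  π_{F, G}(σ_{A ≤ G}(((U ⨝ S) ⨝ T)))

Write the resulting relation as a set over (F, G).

Joining U and S on C yields {(d, 36, 26), (d, 36, 40), (k, 30, 28), (k, 30, 36), (m, 18, 14), (m, 18, 3), (m, 18, 32), (m, 18, 6), (m, 30, 28), (m, 30, 36), (n, 30, 28), (n, 30, 36), (t, 18, 14), (t, 18, 3), (t, 18, 32), (t, 18, 6), (t, 36, 26), (t, 36, 40), (u, 36, 26), (u, 36, 40), (x, 30, 28), (x, 30, 36), (y, 36, 26), (y, 36, 40)}.
Joining (U ⨝ S) and T on C yields {(m, 18, 14, b, 13), (m, 18, 14, n, 22), (m, 18, 14, s, 27), (m, 18, 14, v, 24), (m, 18, 3, b, 13), (m, 18, 3, n, 22), (m, 18, 3, s, 27), (m, 18, 3, v, 24), (m, 18, 32, b, 13), (m, 18, 32, n, 22), (m, 18, 32, s, 27), (m, 18, 32, v, 24), (m, 18, 6, b, 13), (m, 18, 6, n, 22), (m, 18, 6, s, 27), (m, 18, 6, v, 24), (t, 18, 14, b, 13), (t, 18, 14, n, 22), (t, 18, 14, s, 27), (t, 18, 14, v, 24), (t, 18, 3, b, 13), (t, 18, 3, n, 22), (t, 18, 3, s, 27), (t, 18, 3, v, 24), (t, 18, 32, b, 13), (t, 18, 32, n, 22), (t, 18, 32, s, 27), (t, 18, 32, v, 24), (t, 18, 6, b, 13), (t, 18, 6, n, 22), (t, 18, 6, s, 27), (t, 18, 6, v, 24)}.
Filtering on A ≤ G leaves {(m, 18, 14, b, 13), (m, 18, 32, b, 13), (m, 18, 32, n, 22), (m, 18, 32, s, 27), (m, 18, 32, v, 24), (t, 18, 14, b, 13), (t, 18, 32, b, 13), (t, 18, 32, n, 22), (t, 18, 32, s, 27), (t, 18, 32, v, 24)}.
Projecting to F, G (5 duplicate(s) eliminated): {(b, 14), (b, 32), (n, 32), (s, 32), (v, 32)}

{(b, 14), (b, 32), (n, 32), (s, 32), (v, 32)}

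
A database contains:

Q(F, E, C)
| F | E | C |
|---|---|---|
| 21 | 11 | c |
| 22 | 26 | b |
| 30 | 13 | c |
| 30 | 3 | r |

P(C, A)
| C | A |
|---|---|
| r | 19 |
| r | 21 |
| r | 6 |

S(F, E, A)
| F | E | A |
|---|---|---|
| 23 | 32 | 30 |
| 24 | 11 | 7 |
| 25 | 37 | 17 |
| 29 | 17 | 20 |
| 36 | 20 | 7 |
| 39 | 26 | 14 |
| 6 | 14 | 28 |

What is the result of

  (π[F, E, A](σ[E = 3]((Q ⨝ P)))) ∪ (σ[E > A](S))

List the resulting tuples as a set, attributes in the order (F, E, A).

{(23, 32, 30), (24, 11, 7), (25, 37, 17), (30, 3, 19), (30, 3, 21), (30, 3, 6), (36, 20, 7), (39, 26, 14)}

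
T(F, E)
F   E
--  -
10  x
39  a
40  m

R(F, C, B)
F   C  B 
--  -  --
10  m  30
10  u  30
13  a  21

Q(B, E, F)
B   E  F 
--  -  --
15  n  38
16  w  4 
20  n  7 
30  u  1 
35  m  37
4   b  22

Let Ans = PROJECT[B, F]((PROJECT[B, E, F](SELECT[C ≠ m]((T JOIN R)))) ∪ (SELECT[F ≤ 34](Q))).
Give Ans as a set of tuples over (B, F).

{(16, 4), (20, 7), (30, 1), (30, 10), (4, 22)}

Joining T and R on F yields {(10, x, m, 30), (10, x, u, 30)}.
σ[C ≠ m]: keep tuples satisfying C ≠ m → {(10, x, u, 30)}
Keep only column(s) B, E, F: {(30, x, 10)}
σ[F ≤ 34]: keep tuples satisfying F ≤ 34 → {(16, w, 4), (20, n, 7), (30, u, 1), (4, b, 22)}
Union: {(30, x, 10)} with {(16, w, 4), (20, n, 7), (30, u, 1), (4, b, 22)} → {(16, w, 4), (20, n, 7), (30, u, 1), (30, x, 10), (4, b, 22)}
Keep only column(s) B, F: {(16, 4), (20, 7), (30, 1), (30, 10), (4, 22)}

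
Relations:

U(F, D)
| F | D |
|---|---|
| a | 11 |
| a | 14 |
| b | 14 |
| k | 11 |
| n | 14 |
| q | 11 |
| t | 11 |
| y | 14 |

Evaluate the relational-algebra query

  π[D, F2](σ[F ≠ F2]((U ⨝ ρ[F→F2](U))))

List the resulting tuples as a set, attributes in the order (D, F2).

{(11, a), (11, k), (11, q), (11, t), (14, a), (14, b), (14, n), (14, y)}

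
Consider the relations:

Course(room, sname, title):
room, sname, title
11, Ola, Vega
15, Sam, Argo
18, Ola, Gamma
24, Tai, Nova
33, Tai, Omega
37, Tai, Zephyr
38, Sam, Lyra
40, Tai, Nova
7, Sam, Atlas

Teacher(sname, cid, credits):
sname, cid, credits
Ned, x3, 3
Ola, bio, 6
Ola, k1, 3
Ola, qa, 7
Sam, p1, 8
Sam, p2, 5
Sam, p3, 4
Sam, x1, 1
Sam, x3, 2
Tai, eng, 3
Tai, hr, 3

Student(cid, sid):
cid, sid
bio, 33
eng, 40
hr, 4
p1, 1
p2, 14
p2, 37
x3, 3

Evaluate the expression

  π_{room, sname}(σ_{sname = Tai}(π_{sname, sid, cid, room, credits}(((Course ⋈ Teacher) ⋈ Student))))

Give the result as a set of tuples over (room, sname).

Natural join on sname: {(11, Ola, Vega, bio, 6), (11, Ola, Vega, k1, 3), (11, Ola, Vega, qa, 7), (15, Sam, Argo, p1, 8), (15, Sam, Argo, p2, 5), (15, Sam, Argo, p3, 4), (15, Sam, Argo, x1, 1), (15, Sam, Argo, x3, 2), (18, Ola, Gamma, bio, 6), (18, Ola, Gamma, k1, 3), (18, Ola, Gamma, qa, 7), (24, Tai, Nova, eng, 3), (24, Tai, Nova, hr, 3), (33, Tai, Omega, eng, 3), (33, Tai, Omega, hr, 3), (37, Tai, Zephyr, eng, 3), (37, Tai, Zephyr, hr, 3), (38, Sam, Lyra, p1, 8), (38, Sam, Lyra, p2, 5), (38, Sam, Lyra, p3, 4), (38, Sam, Lyra, x1, 1), (38, Sam, Lyra, x3, 2), (40, Tai, Nova, eng, 3), (40, Tai, Nova, hr, 3), (7, Sam, Atlas, p1, 8), (7, Sam, Atlas, p2, 5), (7, Sam, Atlas, p3, 4), (7, Sam, Atlas, x1, 1), (7, Sam, Atlas, x3, 2)}
Natural join on cid: {(11, Ola, Vega, bio, 6, 33), (15, Sam, Argo, p1, 8, 1), (15, Sam, Argo, p2, 5, 14), (15, Sam, Argo, p2, 5, 37), (15, Sam, Argo, x3, 2, 3), (18, Ola, Gamma, bio, 6, 33), (24, Tai, Nova, eng, 3, 40), (24, Tai, Nova, hr, 3, 4), (33, Tai, Omega, eng, 3, 40), (33, Tai, Omega, hr, 3, 4), (37, Tai, Zephyr, eng, 3, 40), (37, Tai, Zephyr, hr, 3, 4), (38, Sam, Lyra, p1, 8, 1), (38, Sam, Lyra, p2, 5, 14), (38, Sam, Lyra, p2, 5, 37), (38, Sam, Lyra, x3, 2, 3), (40, Tai, Nova, eng, 3, 40), (40, Tai, Nova, hr, 3, 4), (7, Sam, Atlas, p1, 8, 1), (7, Sam, Atlas, p2, 5, 14), (7, Sam, Atlas, p2, 5, 37), (7, Sam, Atlas, x3, 2, 3)}
π[sname, sid, cid, room, credits]: project onto (sname, sid, cid, room, credits) → {(Ola, 33, bio, 11, 6), (Ola, 33, bio, 18, 6), (Sam, 1, p1, 15, 8), (Sam, 1, p1, 38, 8), (Sam, 1, p1, 7, 8), (Sam, 14, p2, 15, 5), (Sam, 14, p2, 38, 5), (Sam, 14, p2, 7, 5), (Sam, 3, x3, 15, 2), (Sam, 3, x3, 38, 2), (Sam, 3, x3, 7, 2), (Sam, 37, p2, 15, 5), (Sam, 37, p2, 38, 5), (Sam, 37, p2, 7, 5), (Tai, 4, hr, 24, 3), (Tai, 4, hr, 33, 3), (Tai, 4, hr, 37, 3), (Tai, 4, hr, 40, 3), (Tai, 40, eng, 24, 3), (Tai, 40, eng, 33, 3), (Tai, 40, eng, 37, 3), (Tai, 40, eng, 40, 3)}
Filtering on sname = Tai leaves {(Tai, 4, hr, 24, 3), (Tai, 4, hr, 33, 3), (Tai, 4, hr, 37, 3), (Tai, 4, hr, 40, 3), (Tai, 40, eng, 24, 3), (Tai, 40, eng, 33, 3), (Tai, 40, eng, 37, 3), (Tai, 40, eng, 40, 3)}.
π[room, sname]: project onto (room, sname) (4 duplicate(s) eliminated) → {(24, Tai), (33, Tai), (37, Tai), (40, Tai)}

{(24, Tai), (33, Tai), (37, Tai), (40, Tai)}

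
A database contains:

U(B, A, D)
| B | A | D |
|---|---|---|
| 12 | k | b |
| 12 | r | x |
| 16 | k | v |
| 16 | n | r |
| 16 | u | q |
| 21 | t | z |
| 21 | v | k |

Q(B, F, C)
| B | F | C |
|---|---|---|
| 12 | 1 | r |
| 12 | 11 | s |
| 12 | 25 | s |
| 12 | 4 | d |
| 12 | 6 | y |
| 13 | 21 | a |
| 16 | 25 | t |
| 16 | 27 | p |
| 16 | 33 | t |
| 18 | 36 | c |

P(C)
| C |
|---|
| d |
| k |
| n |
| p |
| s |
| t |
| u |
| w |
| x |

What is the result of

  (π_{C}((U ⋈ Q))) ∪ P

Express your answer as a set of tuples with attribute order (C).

{d, k, n, p, r, s, t, u, w, x, y}

Natural join on B: {(12, k, b, 1, r), (12, k, b, 11, s), (12, k, b, 25, s), (12, k, b, 4, d), (12, k, b, 6, y), (12, r, x, 1, r), (12, r, x, 11, s), (12, r, x, 25, s), (12, r, x, 4, d), (12, r, x, 6, y), (16, k, v, 25, t), (16, k, v, 27, p), (16, k, v, 33, t), (16, n, r, 25, t), (16, n, r, 27, p), (16, n, r, 33, t), (16, u, q, 25, t), (16, u, q, 27, p), (16, u, q, 33, t)}
π[C]: project onto (C) (13 duplicate(s) eliminated) → {d, p, r, s, t, y}
Union: {d, p, r, s, t, y} with {d, k, n, p, s, t, u, w, x} → {d, k, n, p, r, s, t, u, w, x, y}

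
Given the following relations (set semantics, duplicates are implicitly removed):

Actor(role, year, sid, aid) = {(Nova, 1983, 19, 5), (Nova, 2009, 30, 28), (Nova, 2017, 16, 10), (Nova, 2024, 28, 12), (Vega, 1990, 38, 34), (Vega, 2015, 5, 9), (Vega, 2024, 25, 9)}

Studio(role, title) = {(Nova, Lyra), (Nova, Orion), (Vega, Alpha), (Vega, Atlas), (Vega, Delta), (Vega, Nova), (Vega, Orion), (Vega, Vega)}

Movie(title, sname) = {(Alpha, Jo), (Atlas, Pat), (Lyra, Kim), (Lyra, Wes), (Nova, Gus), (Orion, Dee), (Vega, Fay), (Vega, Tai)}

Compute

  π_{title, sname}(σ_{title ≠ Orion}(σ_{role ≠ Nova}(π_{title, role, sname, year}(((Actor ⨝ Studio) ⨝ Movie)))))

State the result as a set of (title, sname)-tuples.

Joining Actor and Studio on role yields {(Nova, 1983, 19, 5, Lyra), (Nova, 1983, 19, 5, Orion), (Nova, 2009, 30, 28, Lyra), (Nova, 2009, 30, 28, Orion), (Nova, 2017, 16, 10, Lyra), (Nova, 2017, 16, 10, Orion), (Nova, 2024, 28, 12, Lyra), (Nova, 2024, 28, 12, Orion), (Vega, 1990, 38, 34, Alpha), (Vega, 1990, 38, 34, Atlas), (Vega, 1990, 38, 34, Delta), (Vega, 1990, 38, 34, Nova), (Vega, 1990, 38, 34, Orion), (Vega, 1990, 38, 34, Vega), (Vega, 2015, 5, 9, Alpha), (Vega, 2015, 5, 9, Atlas), (Vega, 2015, 5, 9, Delta), (Vega, 2015, 5, 9, Nova), (Vega, 2015, 5, 9, Orion), (Vega, 2015, 5, 9, Vega), (Vega, 2024, 25, 9, Alpha), (Vega, 2024, 25, 9, Atlas), (Vega, 2024, 25, 9, Delta), (Vega, 2024, 25, 9, Nova), (Vega, 2024, 25, 9, Orion), (Vega, 2024, 25, 9, Vega)}.
Joining (Actor ⨝ Studio) and Movie on title yields {(Nova, 1983, 19, 5, Lyra, Kim), (Nova, 1983, 19, 5, Lyra, Wes), (Nova, 1983, 19, 5, Orion, Dee), (Nova, 2009, 30, 28, Lyra, Kim), (Nova, 2009, 30, 28, Lyra, Wes), (Nova, 2009, 30, 28, Orion, Dee), (Nova, 2017, 16, 10, Lyra, Kim), (Nova, 2017, 16, 10, Lyra, Wes), (Nova, 2017, 16, 10, Orion, Dee), (Nova, 2024, 28, 12, Lyra, Kim), (Nova, 2024, 28, 12, Lyra, Wes), (Nova, 2024, 28, 12, Orion, Dee), (Vega, 1990, 38, 34, Alpha, Jo), (Vega, 1990, 38, 34, Atlas, Pat), (Vega, 1990, 38, 34, Nova, Gus), (Vega, 1990, 38, 34, Orion, Dee), (Vega, 1990, 38, 34, Vega, Fay), (Vega, 1990, 38, 34, Vega, Tai), (Vega, 2015, 5, 9, Alpha, Jo), (Vega, 2015, 5, 9, Atlas, Pat), (Vega, 2015, 5, 9, Nova, Gus), (Vega, 2015, 5, 9, Orion, Dee), (Vega, 2015, 5, 9, Vega, Fay), (Vega, 2015, 5, 9, Vega, Tai), (Vega, 2024, 25, 9, Alpha, Jo), (Vega, 2024, 25, 9, Atlas, Pat), (Vega, 2024, 25, 9, Nova, Gus), (Vega, 2024, 25, 9, Orion, Dee), (Vega, 2024, 25, 9, Vega, Fay), (Vega, 2024, 25, 9, Vega, Tai)}.
Projecting to title, role, sname, year: {(Alpha, Vega, Jo, 1990), (Alpha, Vega, Jo, 2015), (Alpha, Vega, Jo, 2024), (Atlas, Vega, Pat, 1990), (Atlas, Vega, Pat, 2015), (Atlas, Vega, Pat, 2024), (Lyra, Nova, Kim, 1983), (Lyra, Nova, Kim, 2009), (Lyra, Nova, Kim, 2017), (Lyra, Nova, Kim, 2024), (Lyra, Nova, Wes, 1983), (Lyra, Nova, Wes, 2009), (Lyra, Nova, Wes, 2017), (Lyra, Nova, Wes, 2024), (Nova, Vega, Gus, 1990), (Nova, Vega, Gus, 2015), (Nova, Vega, Gus, 2024), (Orion, Nova, Dee, 1983), (Orion, Nova, Dee, 2009), (Orion, Nova, Dee, 2017), (Orion, Nova, Dee, 2024), (Orion, Vega, Dee, 1990), (Orion, Vega, Dee, 2015), (Orion, Vega, Dee, 2024), (Vega, Vega, Fay, 1990), (Vega, Vega, Fay, 2015), (Vega, Vega, Fay, 2024), (Vega, Vega, Tai, 1990), (Vega, Vega, Tai, 2015), (Vega, Vega, Tai, 2024)}
σ[role ≠ Nova]: keep tuples satisfying role ≠ Nova → {(Alpha, Vega, Jo, 1990), (Alpha, Vega, Jo, 2015), (Alpha, Vega, Jo, 2024), (Atlas, Vega, Pat, 1990), (Atlas, Vega, Pat, 2015), (Atlas, Vega, Pat, 2024), (Nova, Vega, Gus, 1990), (Nova, Vega, Gus, 2015), (Nova, Vega, Gus, 2024), (Orion, Vega, Dee, 1990), (Orion, Vega, Dee, 2015), (Orion, Vega, Dee, 2024), (Vega, Vega, Fay, 1990), (Vega, Vega, Fay, 2015), (Vega, Vega, Fay, 2024), (Vega, Vega, Tai, 1990), (Vega, Vega, Tai, 2015), (Vega, Vega, Tai, 2024)}
σ[title ≠ Orion]: keep tuples satisfying title ≠ Orion → {(Alpha, Vega, Jo, 1990), (Alpha, Vega, Jo, 2015), (Alpha, Vega, Jo, 2024), (Atlas, Vega, Pat, 1990), (Atlas, Vega, Pat, 2015), (Atlas, Vega, Pat, 2024), (Nova, Vega, Gus, 1990), (Nova, Vega, Gus, 2015), (Nova, Vega, Gus, 2024), (Vega, Vega, Fay, 1990), (Vega, Vega, Fay, 2015), (Vega, Vega, Fay, 2024), (Vega, Vega, Tai, 1990), (Vega, Vega, Tai, 2015), (Vega, Vega, Tai, 2024)}
Projecting to title, sname (10 duplicate(s) eliminated): {(Alpha, Jo), (Atlas, Pat), (Nova, Gus), (Vega, Fay), (Vega, Tai)}

{(Alpha, Jo), (Atlas, Pat), (Nova, Gus), (Vega, Fay), (Vega, Tai)}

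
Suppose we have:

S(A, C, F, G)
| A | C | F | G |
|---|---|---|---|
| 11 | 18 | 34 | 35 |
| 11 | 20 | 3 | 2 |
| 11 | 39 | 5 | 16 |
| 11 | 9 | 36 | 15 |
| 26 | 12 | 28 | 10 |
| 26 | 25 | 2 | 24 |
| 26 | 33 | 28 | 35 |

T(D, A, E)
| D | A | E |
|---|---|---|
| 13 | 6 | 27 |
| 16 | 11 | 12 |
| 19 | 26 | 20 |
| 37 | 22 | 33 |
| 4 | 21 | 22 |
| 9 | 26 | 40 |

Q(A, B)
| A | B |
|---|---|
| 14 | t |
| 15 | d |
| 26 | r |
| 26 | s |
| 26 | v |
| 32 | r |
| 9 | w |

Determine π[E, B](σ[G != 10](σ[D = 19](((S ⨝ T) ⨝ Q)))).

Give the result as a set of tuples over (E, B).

Joining S and T on A yields {(11, 18, 34, 35, 16, 12), (11, 20, 3, 2, 16, 12), (11, 39, 5, 16, 16, 12), (11, 9, 36, 15, 16, 12), (26, 12, 28, 10, 19, 20), (26, 12, 28, 10, 9, 40), (26, 25, 2, 24, 19, 20), (26, 25, 2, 24, 9, 40), (26, 33, 28, 35, 19, 20), (26, 33, 28, 35, 9, 40)}.
Joining (S ⨝ T) and Q on A yields {(26, 12, 28, 10, 19, 20, r), (26, 12, 28, 10, 19, 20, s), (26, 12, 28, 10, 19, 20, v), (26, 12, 28, 10, 9, 40, r), (26, 12, 28, 10, 9, 40, s), (26, 12, 28, 10, 9, 40, v), (26, 25, 2, 24, 19, 20, r), (26, 25, 2, 24, 19, 20, s), (26, 25, 2, 24, 19, 20, v), (26, 25, 2, 24, 9, 40, r), (26, 25, 2, 24, 9, 40, s), (26, 25, 2, 24, 9, 40, v), (26, 33, 28, 35, 19, 20, r), (26, 33, 28, 35, 19, 20, s), (26, 33, 28, 35, 19, 20, v), (26, 33, 28, 35, 9, 40, r), (26, 33, 28, 35, 9, 40, s), (26, 33, 28, 35, 9, 40, v)}.
Selection D = 19: {(26, 12, 28, 10, 19, 20, r), (26, 12, 28, 10, 19, 20, s), (26, 12, 28, 10, 19, 20, v), (26, 25, 2, 24, 19, 20, r), (26, 25, 2, 24, 19, 20, s), (26, 25, 2, 24, 19, 20, v), (26, 33, 28, 35, 19, 20, r), (26, 33, 28, 35, 19, 20, s), (26, 33, 28, 35, 19, 20, v)}
Selection G != 10: {(26, 25, 2, 24, 19, 20, r), (26, 25, 2, 24, 19, 20, s), (26, 25, 2, 24, 19, 20, v), (26, 33, 28, 35, 19, 20, r), (26, 33, 28, 35, 19, 20, s), (26, 33, 28, 35, 19, 20, v)}
π[E, B]: project onto (E, B) (3 duplicate(s) eliminated) → {(20, r), (20, s), (20, v)}

{(20, r), (20, s), (20, v)}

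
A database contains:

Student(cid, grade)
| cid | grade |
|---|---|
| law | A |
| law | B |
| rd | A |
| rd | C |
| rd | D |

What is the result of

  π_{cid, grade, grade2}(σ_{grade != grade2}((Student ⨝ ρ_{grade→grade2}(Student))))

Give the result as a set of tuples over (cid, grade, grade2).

ρ[grade→grade2]: schema becomes (cid, grade2); tuples unchanged.
Natural join on cid: {(law, A, A), (law, A, B), (law, B, A), (law, B, B), (rd, A, A), (rd, A, C), (rd, A, D), (rd, C, A), (rd, C, C), (rd, C, D), (rd, D, A), (rd, D, C), (rd, D, D)}
σ[grade != grade2]: keep tuples satisfying grade != grade2 → {(law, A, B), (law, B, A), (rd, A, C), (rd, A, D), (rd, C, A), (rd, C, D), (rd, D, A), (rd, D, C)}
Keep only column(s) cid, grade, grade2: {(law, A, B), (law, B, A), (rd, A, C), (rd, A, D), (rd, C, A), (rd, C, D), (rd, D, A), (rd, D, C)}

{(law, A, B), (law, B, A), (rd, A, C), (rd, A, D), (rd, C, A), (rd, C, D), (rd, D, A), (rd, D, C)}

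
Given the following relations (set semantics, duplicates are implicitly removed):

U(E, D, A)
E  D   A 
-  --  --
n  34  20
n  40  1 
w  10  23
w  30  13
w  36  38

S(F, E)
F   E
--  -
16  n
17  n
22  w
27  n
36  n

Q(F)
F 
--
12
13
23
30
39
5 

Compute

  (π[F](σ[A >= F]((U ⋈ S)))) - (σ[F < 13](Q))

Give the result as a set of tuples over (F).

U ⋈ S (natural join on E): {(n, 34, 20, 16), (n, 34, 20, 17), (n, 34, 20, 27), (n, 34, 20, 36), (n, 40, 1, 16), (n, 40, 1, 17), (n, 40, 1, 27), (n, 40, 1, 36), (w, 10, 23, 22), (w, 30, 13, 22), (w, 36, 38, 22)}
Filtering on A >= F leaves {(n, 34, 20, 16), (n, 34, 20, 17), (w, 10, 23, 22), (w, 36, 38, 22)}.
π[F]: project onto (F) (1 duplicate(s) eliminated) → {16, 17, 22}
Filtering on F < 13 leaves {12, 5}.
Set difference of the two operands is {16, 17, 22}.

{16, 17, 22}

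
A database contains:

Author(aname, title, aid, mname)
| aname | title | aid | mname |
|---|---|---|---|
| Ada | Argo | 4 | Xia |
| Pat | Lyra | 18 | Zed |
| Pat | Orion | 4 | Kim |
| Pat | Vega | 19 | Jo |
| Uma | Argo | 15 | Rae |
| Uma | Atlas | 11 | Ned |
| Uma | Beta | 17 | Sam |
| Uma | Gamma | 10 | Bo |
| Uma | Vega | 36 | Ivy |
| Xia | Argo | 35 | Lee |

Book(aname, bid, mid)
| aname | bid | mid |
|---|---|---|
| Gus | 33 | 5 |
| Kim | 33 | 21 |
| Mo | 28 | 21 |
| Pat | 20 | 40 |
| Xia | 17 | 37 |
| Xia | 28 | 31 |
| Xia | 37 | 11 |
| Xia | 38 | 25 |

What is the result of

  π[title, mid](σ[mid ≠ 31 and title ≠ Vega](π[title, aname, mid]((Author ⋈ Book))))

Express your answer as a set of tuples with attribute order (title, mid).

Joining Author and Book on aname yields {(Pat, Lyra, 18, Zed, 20, 40), (Pat, Orion, 4, Kim, 20, 40), (Pat, Vega, 19, Jo, 20, 40), (Xia, Argo, 35, Lee, 17, 37), (Xia, Argo, 35, Lee, 28, 31), (Xia, Argo, 35, Lee, 37, 11), (Xia, Argo, 35, Lee, 38, 25)}.
Projecting to title, aname, mid: {(Argo, Xia, 11), (Argo, Xia, 25), (Argo, Xia, 31), (Argo, Xia, 37), (Lyra, Pat, 40), (Orion, Pat, 40), (Vega, Pat, 40)}
Apply σ_{mid ≠ 31 and title ≠ Vega}; surviving tuples: {(Argo, Xia, 11), (Argo, Xia, 25), (Argo, Xia, 37), (Lyra, Pat, 40), (Orion, Pat, 40)}
Projecting to title, mid: {(Argo, 11), (Argo, 25), (Argo, 37), (Lyra, 40), (Orion, 40)}

{(Argo, 11), (Argo, 25), (Argo, 37), (Lyra, 40), (Orion, 40)}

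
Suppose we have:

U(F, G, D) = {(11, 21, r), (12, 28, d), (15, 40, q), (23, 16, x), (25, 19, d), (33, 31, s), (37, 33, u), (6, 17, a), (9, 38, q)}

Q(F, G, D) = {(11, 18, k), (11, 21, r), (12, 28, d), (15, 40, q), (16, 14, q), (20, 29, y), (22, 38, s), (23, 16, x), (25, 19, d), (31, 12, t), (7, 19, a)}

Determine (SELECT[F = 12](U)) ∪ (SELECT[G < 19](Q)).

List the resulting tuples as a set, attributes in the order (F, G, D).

{(11, 18, k), (12, 28, d), (16, 14, q), (23, 16, x), (31, 12, t)}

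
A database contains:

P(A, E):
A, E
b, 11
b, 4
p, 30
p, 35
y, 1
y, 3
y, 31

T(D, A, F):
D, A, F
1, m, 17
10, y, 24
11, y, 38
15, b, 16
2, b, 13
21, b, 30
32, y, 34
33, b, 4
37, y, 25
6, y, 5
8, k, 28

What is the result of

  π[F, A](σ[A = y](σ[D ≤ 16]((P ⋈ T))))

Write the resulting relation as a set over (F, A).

{(24, y), (38, y), (5, y)}

P ⋈ T (natural join on A): {(b, 11, 15, 16), (b, 11, 2, 13), (b, 11, 21, 30), (b, 11, 33, 4), (b, 4, 15, 16), (b, 4, 2, 13), (b, 4, 21, 30), (b, 4, 33, 4), (y, 1, 10, 24), (y, 1, 11, 38), (y, 1, 32, 34), (y, 1, 37, 25), (y, 1, 6, 5), (y, 3, 10, 24), (y, 3, 11, 38), (y, 3, 32, 34), (y, 3, 37, 25), (y, 3, 6, 5), (y, 31, 10, 24), (y, 31, 11, 38), (y, 31, 32, 34), (y, 31, 37, 25), (y, 31, 6, 5)}
Apply σ_{D ≤ 16}; surviving tuples: {(b, 11, 15, 16), (b, 11, 2, 13), (b, 4, 15, 16), (b, 4, 2, 13), (y, 1, 10, 24), (y, 1, 11, 38), (y, 1, 6, 5), (y, 3, 10, 24), (y, 3, 11, 38), (y, 3, 6, 5), (y, 31, 10, 24), (y, 31, 11, 38), (y, 31, 6, 5)}
Apply σ_{A = y}; surviving tuples: {(y, 1, 10, 24), (y, 1, 11, 38), (y, 1, 6, 5), (y, 3, 10, 24), (y, 3, 11, 38), (y, 3, 6, 5), (y, 31, 10, 24), (y, 31, 11, 38), (y, 31, 6, 5)}
Keep only column(s) F, A (6 duplicate(s) eliminated): {(24, y), (38, y), (5, y)}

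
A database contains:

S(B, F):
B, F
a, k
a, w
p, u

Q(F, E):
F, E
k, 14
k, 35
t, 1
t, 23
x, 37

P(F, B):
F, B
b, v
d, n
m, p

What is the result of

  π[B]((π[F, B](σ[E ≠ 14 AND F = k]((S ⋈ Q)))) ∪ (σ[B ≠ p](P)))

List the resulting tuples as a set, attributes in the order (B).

{a, n, v}

Natural join on F: {(a, k, 14), (a, k, 35)}
Selection E ≠ 14 AND F = k: {(a, k, 35)}
π_{F, B} gives {(k, a)}.
Selection B ≠ p: {(b, v), (d, n)}
Set union of the two operands is {(b, v), (d, n), (k, a)}.
π_{B} gives {a, n, v}.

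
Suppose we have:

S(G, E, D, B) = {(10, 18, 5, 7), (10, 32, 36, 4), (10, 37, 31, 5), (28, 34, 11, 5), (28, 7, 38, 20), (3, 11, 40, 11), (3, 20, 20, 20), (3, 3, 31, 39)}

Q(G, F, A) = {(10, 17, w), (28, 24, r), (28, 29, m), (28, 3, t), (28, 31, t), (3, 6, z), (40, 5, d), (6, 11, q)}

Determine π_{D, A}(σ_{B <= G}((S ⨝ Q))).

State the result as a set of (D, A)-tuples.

Joining S and Q on G yields {(10, 18, 5, 7, 17, w), (10, 32, 36, 4, 17, w), (10, 37, 31, 5, 17, w), (28, 34, 11, 5, 24, r), (28, 34, 11, 5, 29, m), (28, 34, 11, 5, 3, t), (28, 34, 11, 5, 31, t), (28, 7, 38, 20, 24, r), (28, 7, 38, 20, 29, m), (28, 7, 38, 20, 3, t), (28, 7, 38, 20, 31, t), (3, 11, 40, 11, 6, z), (3, 20, 20, 20, 6, z), (3, 3, 31, 39, 6, z)}.
σ[B <= G]: keep tuples satisfying B <= G → {(10, 18, 5, 7, 17, w), (10, 32, 36, 4, 17, w), (10, 37, 31, 5, 17, w), (28, 34, 11, 5, 24, r), (28, 34, 11, 5, 29, m), (28, 34, 11, 5, 3, t), (28, 34, 11, 5, 31, t), (28, 7, 38, 20, 24, r), (28, 7, 38, 20, 29, m), (28, 7, 38, 20, 3, t), (28, 7, 38, 20, 31, t)}
π[D, A]: project onto (D, A) (2 duplicate(s) eliminated) → {(11, m), (11, r), (11, t), (31, w), (36, w), (38, m), (38, r), (38, t), (5, w)}

{(11, m), (11, r), (11, t), (31, w), (36, w), (38, m), (38, r), (38, t), (5, w)}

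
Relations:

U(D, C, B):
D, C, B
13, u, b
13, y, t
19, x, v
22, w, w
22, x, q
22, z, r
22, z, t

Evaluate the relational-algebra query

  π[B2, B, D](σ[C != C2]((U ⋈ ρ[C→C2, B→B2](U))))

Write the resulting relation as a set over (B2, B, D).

ρ[C→C2, B→B2]: schema becomes (D, C2, B2); tuples unchanged.
U ⋈ ρ[C→C2, B→B2](U) (natural join on D): {(13, u, b, u, b), (13, u, b, y, t), (13, y, t, u, b), (13, y, t, y, t), (19, x, v, x, v), (22, w, w, w, w), (22, w, w, x, q), (22, w, w, z, r), (22, w, w, z, t), (22, x, q, w, w), (22, x, q, x, q), (22, x, q, z, r), (22, x, q, z, t), (22, z, r, w, w), (22, z, r, x, q), (22, z, r, z, r), (22, z, r, z, t), (22, z, t, w, w), (22, z, t, x, q), (22, z, t, z, r), (22, z, t, z, t)}
Apply σ_{C != C2}; surviving tuples: {(13, u, b, y, t), (13, y, t, u, b), (22, w, w, x, q), (22, w, w, z, r), (22, w, w, z, t), (22, x, q, w, w), (22, x, q, z, r), (22, x, q, z, t), (22, z, r, w, w), (22, z, r, x, q), (22, z, t, w, w), (22, z, t, x, q)}
Keep only column(s) B2, B, D: {(b, t, 13), (q, r, 22), (q, t, 22), (q, w, 22), (r, q, 22), (r, w, 22), (t, b, 13), (t, q, 22), (t, w, 22), (w, q, 22), (w, r, 22), (w, t, 22)}

{(b, t, 13), (q, r, 22), (q, t, 22), (q, w, 22), (r, q, 22), (r, w, 22), (t, b, 13), (t, q, 22), (t, w, 22), (w, q, 22), (w, r, 22), (w, t, 22)}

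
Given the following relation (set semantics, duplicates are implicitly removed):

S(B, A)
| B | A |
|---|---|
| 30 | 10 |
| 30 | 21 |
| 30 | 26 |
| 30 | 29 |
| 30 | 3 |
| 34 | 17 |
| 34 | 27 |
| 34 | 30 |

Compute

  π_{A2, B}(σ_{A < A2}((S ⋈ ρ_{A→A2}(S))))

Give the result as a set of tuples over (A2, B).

ρ[A→A2]: schema becomes (B, A2); tuples unchanged.
Joining S and ρ_{A→A2}(S) on B yields {(30, 10, 10), (30, 10, 21), (30, 10, 26), (30, 10, 29), (30, 10, 3), (30, 21, 10), (30, 21, 21), (30, 21, 26), (30, 21, 29), (30, 21, 3), (30, 26, 10), (30, 26, 21), (30, 26, 26), (30, 26, 29), (30, 26, 3), (30, 29, 10), (30, 29, 21), (30, 29, 26), (30, 29, 29), (30, 29, 3), (30, 3, 10), (30, 3, 21), (30, 3, 26), (30, 3, 29), (30, 3, 3), (34, 17, 17), (34, 17, 27), (34, 17, 30), (34, 27, 17), (34, 27, 27), (34, 27, 30), (34, 30, 17), (34, 30, 27), (34, 30, 30)}.
Filtering on A < A2 leaves {(30, 10, 21), (30, 10, 26), (30, 10, 29), (30, 21, 26), (30, 21, 29), (30, 26, 29), (30, 3, 10), (30, 3, 21), (30, 3, 26), (30, 3, 29), (34, 17, 27), (34, 17, 30), (34, 27, 30)}.
π_{A2, B} gives {(10, 30), (21, 30), (26, 30), (27, 34), (29, 30), (30, 34)} (7 duplicate(s) eliminated).

{(10, 30), (21, 30), (26, 30), (27, 34), (29, 30), (30, 34)}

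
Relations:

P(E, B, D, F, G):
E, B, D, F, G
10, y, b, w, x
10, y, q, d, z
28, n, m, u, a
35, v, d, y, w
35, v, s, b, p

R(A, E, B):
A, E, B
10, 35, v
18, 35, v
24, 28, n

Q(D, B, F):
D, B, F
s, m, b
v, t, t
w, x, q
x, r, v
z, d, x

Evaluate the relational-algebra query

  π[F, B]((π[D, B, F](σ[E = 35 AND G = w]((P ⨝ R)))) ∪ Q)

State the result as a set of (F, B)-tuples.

{(b, m), (q, x), (t, t), (v, r), (x, d), (y, v)}

Joining P and R on E, B yields {(28, n, m, u, a, 24), (35, v, d, y, w, 10), (35, v, d, y, w, 18), (35, v, s, b, p, 10), (35, v, s, b, p, 18)}.
Selection E = 35 AND G = w: {(35, v, d, y, w, 10), (35, v, d, y, w, 18)}
Projecting to D, B, F (1 duplicate(s) eliminated): {(d, v, y)}
Set union of the two operands is {(d, v, y), (s, m, b), (v, t, t), (w, x, q), (x, r, v), (z, d, x)}.
Projecting to F, B: {(b, m), (q, x), (t, t), (v, r), (x, d), (y, v)}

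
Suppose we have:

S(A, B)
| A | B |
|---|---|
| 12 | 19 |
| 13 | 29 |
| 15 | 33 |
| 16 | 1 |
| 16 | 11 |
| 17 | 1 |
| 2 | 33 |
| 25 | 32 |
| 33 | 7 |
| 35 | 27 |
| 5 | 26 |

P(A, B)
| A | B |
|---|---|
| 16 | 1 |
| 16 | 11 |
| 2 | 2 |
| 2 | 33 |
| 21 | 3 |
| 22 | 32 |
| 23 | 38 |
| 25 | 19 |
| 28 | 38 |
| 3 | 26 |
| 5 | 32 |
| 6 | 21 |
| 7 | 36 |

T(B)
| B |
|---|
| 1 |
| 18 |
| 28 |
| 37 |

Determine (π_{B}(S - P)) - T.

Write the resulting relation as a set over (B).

{19, 26, 27, 29, 32, 33, 7}

Difference: {(12, 19), (13, 29), (15, 33), (16, 1), (16, 11), (17, 1), (2, 33), (25, 32), (33, 7), (35, 27), (5, 26)} with {(16, 1), (16, 11), (2, 2), (2, 33), (21, 3), (22, 32), (23, 38), (25, 19), (28, 38), (3, 26), (5, 32), (6, 21), (7, 36)} → {(12, 19), (13, 29), (15, 33), (17, 1), (25, 32), (33, 7), (35, 27), (5, 26)}
π_{B} gives {1, 19, 26, 27, 29, 32, 33, 7}.
Difference: {1, 19, 26, 27, 29, 32, 33, 7} with {1, 18, 28, 37} → {19, 26, 27, 29, 32, 33, 7}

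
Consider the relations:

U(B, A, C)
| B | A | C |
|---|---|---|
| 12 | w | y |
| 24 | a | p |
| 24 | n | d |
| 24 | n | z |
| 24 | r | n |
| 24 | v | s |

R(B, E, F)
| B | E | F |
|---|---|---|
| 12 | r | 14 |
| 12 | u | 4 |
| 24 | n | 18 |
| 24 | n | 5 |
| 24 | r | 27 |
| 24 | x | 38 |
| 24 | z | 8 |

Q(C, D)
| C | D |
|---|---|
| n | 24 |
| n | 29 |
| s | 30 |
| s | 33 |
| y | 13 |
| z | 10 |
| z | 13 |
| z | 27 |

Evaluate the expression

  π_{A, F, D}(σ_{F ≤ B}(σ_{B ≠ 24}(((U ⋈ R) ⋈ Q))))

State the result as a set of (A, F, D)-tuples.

{(w, 4, 13)}

U ⋈ R (natural join on B): {(12, w, y, r, 14), (12, w, y, u, 4), (24, a, p, n, 18), (24, a, p, n, 5), (24, a, p, r, 27), (24, a, p, x, 38), (24, a, p, z, 8), (24, n, d, n, 18), (24, n, d, n, 5), (24, n, d, r, 27), (24, n, d, x, 38), (24, n, d, z, 8), (24, n, z, n, 18), (24, n, z, n, 5), (24, n, z, r, 27), (24, n, z, x, 38), (24, n, z, z, 8), (24, r, n, n, 18), (24, r, n, n, 5), (24, r, n, r, 27), (24, r, n, x, 38), (24, r, n, z, 8), (24, v, s, n, 18), (24, v, s, n, 5), (24, v, s, r, 27), (24, v, s, x, 38), (24, v, s, z, 8)}
(U ⋈ R) ⋈ Q (natural join on C): {(12, w, y, r, 14, 13), (12, w, y, u, 4, 13), (24, n, z, n, 18, 10), (24, n, z, n, 18, 13), (24, n, z, n, 18, 27), (24, n, z, n, 5, 10), (24, n, z, n, 5, 13), (24, n, z, n, 5, 27), (24, n, z, r, 27, 10), (24, n, z, r, 27, 13), (24, n, z, r, 27, 27), (24, n, z, x, 38, 10), (24, n, z, x, 38, 13), (24, n, z, x, 38, 27), (24, n, z, z, 8, 10), (24, n, z, z, 8, 13), (24, n, z, z, 8, 27), (24, r, n, n, 18, 24), (24, r, n, n, 18, 29), (24, r, n, n, 5, 24), (24, r, n, n, 5, 29), (24, r, n, r, 27, 24), (24, r, n, r, 27, 29), (24, r, n, x, 38, 24), (24, r, n, x, 38, 29), (24, r, n, z, 8, 24), (24, r, n, z, 8, 29), (24, v, s, n, 18, 30), (24, v, s, n, 18, 33), (24, v, s, n, 5, 30), (24, v, s, n, 5, 33), (24, v, s, r, 27, 30), (24, v, s, r, 27, 33), (24, v, s, x, 38, 30), (24, v, s, x, 38, 33), (24, v, s, z, 8, 30), (24, v, s, z, 8, 33)}
Apply σ_{B ≠ 24}; surviving tuples: {(12, w, y, r, 14, 13), (12, w, y, u, 4, 13)}
Apply σ_{F ≤ B}; surviving tuples: {(12, w, y, u, 4, 13)}
π[A, F, D]: project onto (A, F, D) → {(w, 4, 13)}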